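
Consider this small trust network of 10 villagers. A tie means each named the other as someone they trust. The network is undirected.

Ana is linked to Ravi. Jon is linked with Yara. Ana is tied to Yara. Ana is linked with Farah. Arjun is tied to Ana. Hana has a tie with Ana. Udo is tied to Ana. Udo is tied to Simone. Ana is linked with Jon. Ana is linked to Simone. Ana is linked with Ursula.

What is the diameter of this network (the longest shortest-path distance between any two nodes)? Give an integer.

Eccentricity of each node (its greatest distance to any other): Ana:1, Arjun:2, Farah:2, Hana:2, Jon:2, Ravi:2, Simone:2, Udo:2, Ursula:2, Yara:2.
The maximum eccentricity is 2, realized for instance by the pair Hana–Jon via Hana – Ana – Jon. So the diameter is 2.

2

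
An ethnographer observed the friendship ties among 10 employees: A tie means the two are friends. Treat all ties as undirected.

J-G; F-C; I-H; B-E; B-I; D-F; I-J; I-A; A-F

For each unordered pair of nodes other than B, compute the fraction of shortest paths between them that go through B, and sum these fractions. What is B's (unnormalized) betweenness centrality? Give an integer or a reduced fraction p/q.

8

Pairs whose geodesics pass through B — H–E: 1; E–A: 1; E–I: 1; E–J: 1; E–D: 1; E–C: 1; E–G: 1; E–F: 1.
All other pairs contribute 0.
Summing the contributions gives betweenness(B) = 8.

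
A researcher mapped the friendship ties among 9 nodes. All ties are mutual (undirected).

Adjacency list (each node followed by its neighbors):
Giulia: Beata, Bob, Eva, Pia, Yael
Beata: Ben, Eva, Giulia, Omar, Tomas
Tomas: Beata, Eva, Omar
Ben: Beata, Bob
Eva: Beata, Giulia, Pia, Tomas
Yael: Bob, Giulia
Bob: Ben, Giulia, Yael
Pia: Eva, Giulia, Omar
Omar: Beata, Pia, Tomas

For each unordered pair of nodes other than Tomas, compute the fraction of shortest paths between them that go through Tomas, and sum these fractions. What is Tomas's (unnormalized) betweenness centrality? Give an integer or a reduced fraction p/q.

Pairs whose geodesics pass through Tomas — Omar–Eva: 1/3.
All other pairs contribute 0.
Summing the contributions gives betweenness(Tomas) = 1/3.

1/3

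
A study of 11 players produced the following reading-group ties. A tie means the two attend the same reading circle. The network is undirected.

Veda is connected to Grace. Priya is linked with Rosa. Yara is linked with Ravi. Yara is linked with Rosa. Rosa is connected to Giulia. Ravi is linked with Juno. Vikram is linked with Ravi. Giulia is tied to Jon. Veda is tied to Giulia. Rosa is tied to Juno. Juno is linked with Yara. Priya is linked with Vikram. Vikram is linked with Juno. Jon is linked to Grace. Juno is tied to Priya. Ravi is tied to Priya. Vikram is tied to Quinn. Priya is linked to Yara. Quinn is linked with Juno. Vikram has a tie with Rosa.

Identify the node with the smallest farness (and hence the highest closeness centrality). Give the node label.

Farness (sum of distances to all others) for each node — Giulia:19, Grace:33, Jon:26, Juno:18, Priya:19, Quinn:26, Ravi:24, Rosa:16, Veda:26, Vikram:19, Yara:20.
The smallest farness is 16, for Rosa, so Rosa has the highest closeness.

Rosa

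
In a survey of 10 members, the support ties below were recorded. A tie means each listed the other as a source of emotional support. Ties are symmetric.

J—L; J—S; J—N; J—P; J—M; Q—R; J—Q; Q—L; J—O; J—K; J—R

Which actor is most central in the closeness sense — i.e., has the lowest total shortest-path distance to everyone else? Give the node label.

Farness (sum of distances to all others) for each node — J:9, K:17, L:16, M:17, N:17, O:17, P:17, Q:15, R:16, S:17.
The smallest farness is 9, for J, so J has the highest closeness.

J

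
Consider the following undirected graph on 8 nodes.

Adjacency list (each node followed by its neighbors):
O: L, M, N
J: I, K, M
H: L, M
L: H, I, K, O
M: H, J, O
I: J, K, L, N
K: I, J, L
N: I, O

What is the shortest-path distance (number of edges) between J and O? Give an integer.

2

One shortest route is J – M – O, which uses 2 edges, and J and O are not directly tied, so nothing shorter exists. So d(J,O) = 2.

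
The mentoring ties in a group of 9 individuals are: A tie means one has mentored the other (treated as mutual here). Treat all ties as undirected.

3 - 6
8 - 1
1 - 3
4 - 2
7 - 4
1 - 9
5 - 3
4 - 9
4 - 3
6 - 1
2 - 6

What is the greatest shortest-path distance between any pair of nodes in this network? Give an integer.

Eccentricity of each node (its greatest distance to any other): 1:3, 2:3, 3:2, 4:3, 5:3, 6:3, 7:4, 8:4, 9:3.
The maximum eccentricity is 4, realized for instance by the pair 7–8 via 7 – 4 – 9 – 1 – 8. So the diameter is 4.

4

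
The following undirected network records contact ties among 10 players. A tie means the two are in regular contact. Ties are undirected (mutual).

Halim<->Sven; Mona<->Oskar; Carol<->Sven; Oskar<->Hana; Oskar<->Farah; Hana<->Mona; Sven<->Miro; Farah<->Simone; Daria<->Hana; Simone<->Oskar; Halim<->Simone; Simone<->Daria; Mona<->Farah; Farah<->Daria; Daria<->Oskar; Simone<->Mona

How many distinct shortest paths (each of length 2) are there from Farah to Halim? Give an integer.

1

The shortest distance is 2, and the only length-2 path is Farah–Simone–Halim. So there is exactly 1 shortest path.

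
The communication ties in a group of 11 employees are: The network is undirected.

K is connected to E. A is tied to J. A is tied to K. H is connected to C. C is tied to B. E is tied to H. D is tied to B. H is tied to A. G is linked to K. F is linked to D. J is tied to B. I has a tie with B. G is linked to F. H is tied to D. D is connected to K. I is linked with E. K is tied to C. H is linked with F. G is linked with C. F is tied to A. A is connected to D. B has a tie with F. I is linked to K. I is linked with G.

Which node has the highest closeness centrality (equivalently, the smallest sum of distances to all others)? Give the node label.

K

Farness (sum of distances to all others) for each node — A:15, B:15, C:16, D:15, E:18, F:15, G:17, H:15, I:16, J:20, K:14.
The smallest farness is 14, for K, so K has the highest closeness.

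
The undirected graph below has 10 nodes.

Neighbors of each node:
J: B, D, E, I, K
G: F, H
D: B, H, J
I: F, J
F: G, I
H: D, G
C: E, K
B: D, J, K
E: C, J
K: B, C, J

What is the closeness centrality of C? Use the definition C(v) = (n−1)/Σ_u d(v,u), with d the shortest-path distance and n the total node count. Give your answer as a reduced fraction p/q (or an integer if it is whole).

9/25

Distances from C: B:2, D:3, E:1, F:4, G:5, H:4, I:3, J:2, K:1. Sum = 25.
n = 10, so closeness = 9/25.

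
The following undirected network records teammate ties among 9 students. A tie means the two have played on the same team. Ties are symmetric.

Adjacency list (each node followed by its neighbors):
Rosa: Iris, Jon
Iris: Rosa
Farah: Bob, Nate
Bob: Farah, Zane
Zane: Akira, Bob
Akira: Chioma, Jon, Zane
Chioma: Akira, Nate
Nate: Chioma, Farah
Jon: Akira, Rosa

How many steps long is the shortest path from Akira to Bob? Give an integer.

One shortest route is Akira – Zane – Bob, which uses 2 edges, and Akira and Bob are not directly tied, so nothing shorter exists. So d(Akira,Bob) = 2.

2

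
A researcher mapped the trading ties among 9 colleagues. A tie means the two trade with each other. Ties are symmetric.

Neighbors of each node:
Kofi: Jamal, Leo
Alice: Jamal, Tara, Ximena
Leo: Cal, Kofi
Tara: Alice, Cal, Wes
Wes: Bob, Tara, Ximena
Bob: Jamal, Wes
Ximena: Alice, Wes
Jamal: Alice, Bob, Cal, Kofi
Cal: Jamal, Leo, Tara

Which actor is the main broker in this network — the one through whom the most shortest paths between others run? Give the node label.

Unnormalized betweenness of each node: Alice:19/4, Bob:2, Cal:67/12, Jamal:61/6, Kofi:19/12, Leo:5/6, Tara:9/2, Wes:37/12, Ximena:1/2.
Jamal has the largest value, 61/6, making it the main broker — the node through which the most shortest paths run.

Jamal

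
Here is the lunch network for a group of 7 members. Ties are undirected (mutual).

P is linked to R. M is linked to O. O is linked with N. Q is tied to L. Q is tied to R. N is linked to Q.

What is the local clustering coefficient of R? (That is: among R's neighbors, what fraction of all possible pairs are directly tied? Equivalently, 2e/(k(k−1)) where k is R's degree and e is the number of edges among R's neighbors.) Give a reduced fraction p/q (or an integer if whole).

0

R's neighbors: P and Q (k = 2).
Possible neighbor pairs: C(2,2) = 1. Edges among them: none → e = 0.
Clustering(R) = 0/1.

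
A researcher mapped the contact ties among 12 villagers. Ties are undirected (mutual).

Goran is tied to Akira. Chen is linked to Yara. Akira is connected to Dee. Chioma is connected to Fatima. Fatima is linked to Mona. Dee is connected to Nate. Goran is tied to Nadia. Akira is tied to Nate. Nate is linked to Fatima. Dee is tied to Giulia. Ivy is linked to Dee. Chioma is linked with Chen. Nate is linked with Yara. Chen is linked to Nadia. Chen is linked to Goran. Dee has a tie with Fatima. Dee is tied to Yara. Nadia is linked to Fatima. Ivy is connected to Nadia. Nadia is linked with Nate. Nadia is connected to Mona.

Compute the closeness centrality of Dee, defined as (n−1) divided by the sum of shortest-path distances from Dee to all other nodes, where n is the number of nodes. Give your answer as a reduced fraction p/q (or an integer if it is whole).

Distances from Dee: Akira:1, Chen:2, Chioma:2, Fatima:1, Giulia:1, Goran:2, Ivy:1, Mona:2, Nadia:2, Nate:1, Yara:1. Sum = 16.
n = 12, so closeness = 11/16.

11/16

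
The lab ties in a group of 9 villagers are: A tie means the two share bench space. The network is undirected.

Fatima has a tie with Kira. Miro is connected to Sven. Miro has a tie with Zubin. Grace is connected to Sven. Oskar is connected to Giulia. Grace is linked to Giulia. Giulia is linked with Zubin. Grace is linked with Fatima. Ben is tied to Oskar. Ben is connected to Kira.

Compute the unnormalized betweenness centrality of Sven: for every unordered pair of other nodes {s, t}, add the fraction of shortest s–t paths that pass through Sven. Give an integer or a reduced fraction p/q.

Pairs whose geodesics pass through Sven — Grace–Miro: 1; Fatima–Miro: 1; Kira–Miro: 1.
All other pairs contribute 0.
Summing the contributions gives betweenness(Sven) = 3.

3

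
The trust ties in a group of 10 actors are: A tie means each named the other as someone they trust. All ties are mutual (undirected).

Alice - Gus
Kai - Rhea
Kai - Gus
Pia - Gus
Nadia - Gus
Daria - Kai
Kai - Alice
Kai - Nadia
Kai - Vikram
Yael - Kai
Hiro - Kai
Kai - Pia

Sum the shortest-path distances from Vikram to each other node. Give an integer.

17

Distances from Vikram: Alice:2, Daria:2, Gus:2, Hiro:2, Kai:1, Nadia:2, Pia:2, Rhea:2, Yael:2.
Sum = 2 + 2 + 2 + 2 + 1 + 2 + 2 + 2 + 2 = 17.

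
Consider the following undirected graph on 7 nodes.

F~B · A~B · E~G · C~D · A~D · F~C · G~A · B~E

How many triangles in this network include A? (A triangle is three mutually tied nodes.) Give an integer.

A's neighbors are B, D, and G, but none of them are tied to each other, so no triangle contains A.

0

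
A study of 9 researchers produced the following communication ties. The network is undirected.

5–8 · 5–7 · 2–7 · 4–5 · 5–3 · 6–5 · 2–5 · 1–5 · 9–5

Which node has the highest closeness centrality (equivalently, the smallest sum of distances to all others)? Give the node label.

Farness (sum of distances to all others) for each node — 1:15, 2:14, 3:15, 4:15, 5:8, 6:15, 7:14, 8:15, 9:15.
The smallest farness is 8, for 5, so 5 has the highest closeness.

5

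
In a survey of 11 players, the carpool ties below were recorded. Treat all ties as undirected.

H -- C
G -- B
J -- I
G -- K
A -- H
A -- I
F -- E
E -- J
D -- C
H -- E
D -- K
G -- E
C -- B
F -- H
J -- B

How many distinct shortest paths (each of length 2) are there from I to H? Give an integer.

1

The shortest distance is 2, and the only length-2 path is I–A–H. So there is exactly 1 shortest path.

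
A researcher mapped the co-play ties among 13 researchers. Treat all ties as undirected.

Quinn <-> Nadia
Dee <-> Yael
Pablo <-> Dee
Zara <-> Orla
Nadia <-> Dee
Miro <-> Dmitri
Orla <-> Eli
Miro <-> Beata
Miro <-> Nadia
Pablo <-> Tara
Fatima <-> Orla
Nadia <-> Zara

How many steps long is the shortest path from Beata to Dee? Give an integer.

One shortest route is Beata – Miro – Nadia – Dee, which uses 3 edges, and at distance 2 from Beata we only reach {Dmitri, Nadia}, which does not include Dee. So d(Beata,Dee) = 3.

3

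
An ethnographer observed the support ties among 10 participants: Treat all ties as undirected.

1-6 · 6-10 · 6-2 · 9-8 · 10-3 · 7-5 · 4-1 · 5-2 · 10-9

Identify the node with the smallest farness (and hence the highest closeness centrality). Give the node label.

Farness (sum of distances to all others) for each node — 1:23, 2:21, 3:27, 4:31, 5:27, 6:17, 7:35, 8:33, 9:25, 10:19.
The smallest farness is 17, for 6, so 6 has the highest closeness.

6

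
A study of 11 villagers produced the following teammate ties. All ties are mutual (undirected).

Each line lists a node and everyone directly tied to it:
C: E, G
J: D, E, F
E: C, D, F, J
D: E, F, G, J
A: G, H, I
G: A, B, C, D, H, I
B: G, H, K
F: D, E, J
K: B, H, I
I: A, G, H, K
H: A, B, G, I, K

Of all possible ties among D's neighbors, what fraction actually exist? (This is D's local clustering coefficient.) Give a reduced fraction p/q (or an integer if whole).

D's neighbors: E, F, G, and J (k = 4).
Possible neighbor pairs: C(4,2) = 6. Edges among them: E–F, E–J, F–J → e = 3.
Clustering(D) = 3/6 = 1/2.

1/2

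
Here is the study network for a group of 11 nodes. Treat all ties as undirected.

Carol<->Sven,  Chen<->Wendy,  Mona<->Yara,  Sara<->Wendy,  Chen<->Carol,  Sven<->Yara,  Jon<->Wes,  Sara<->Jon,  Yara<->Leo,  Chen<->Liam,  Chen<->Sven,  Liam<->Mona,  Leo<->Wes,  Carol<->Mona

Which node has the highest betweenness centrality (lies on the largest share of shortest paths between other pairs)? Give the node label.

Unnormalized betweenness of each node: Carol:2, Chen:14, Jon:9/2, Leo:17/2, Liam:3/2, Mona:5, Sara:13/2, Sven:6, Wendy:19/2, Wes:11/2, Yara:12.
Chen has the largest value, 14, making it the main broker — the node through which the most shortest paths run.

Chen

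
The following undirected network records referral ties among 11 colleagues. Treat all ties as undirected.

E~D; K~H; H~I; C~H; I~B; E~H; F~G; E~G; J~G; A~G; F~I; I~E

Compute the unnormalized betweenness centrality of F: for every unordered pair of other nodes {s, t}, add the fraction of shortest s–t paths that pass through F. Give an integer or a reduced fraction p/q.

3

Pairs whose geodesics pass through F — G–B: 1/2; G–I: 1/2; B–J: 1/2; B–A: 1/2; J–I: 1/2; I–A: 1/2.
All other pairs contribute 0.
Summing the contributions gives betweenness(F) = 3.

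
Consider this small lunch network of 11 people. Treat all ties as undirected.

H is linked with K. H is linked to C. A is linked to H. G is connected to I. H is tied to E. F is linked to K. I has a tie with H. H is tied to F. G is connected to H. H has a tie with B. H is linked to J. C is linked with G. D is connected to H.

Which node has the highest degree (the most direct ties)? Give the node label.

H

Degrees — A:1, B:1, C:2, D:1, E:1, F:2, G:3, H:10, I:2, J:1, K:2.
The maximum is 10, attained only by H.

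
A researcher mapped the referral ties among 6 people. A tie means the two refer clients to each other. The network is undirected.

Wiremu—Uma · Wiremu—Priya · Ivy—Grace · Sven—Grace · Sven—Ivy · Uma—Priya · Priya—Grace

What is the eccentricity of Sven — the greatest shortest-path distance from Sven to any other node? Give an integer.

Distances from Sven: Grace:1, Ivy:1, Priya:2, Uma:3, Wiremu:3.
The largest is 3 (to Uma and Wiremu), so the eccentricity of Sven is 3.

3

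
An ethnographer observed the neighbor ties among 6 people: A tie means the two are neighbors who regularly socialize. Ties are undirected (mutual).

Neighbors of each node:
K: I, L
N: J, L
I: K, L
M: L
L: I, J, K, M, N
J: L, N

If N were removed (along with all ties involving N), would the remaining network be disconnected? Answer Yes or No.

No

Even without N, every remaining node can still reach every other (the residual graph is connected), so N is not a cut vertex.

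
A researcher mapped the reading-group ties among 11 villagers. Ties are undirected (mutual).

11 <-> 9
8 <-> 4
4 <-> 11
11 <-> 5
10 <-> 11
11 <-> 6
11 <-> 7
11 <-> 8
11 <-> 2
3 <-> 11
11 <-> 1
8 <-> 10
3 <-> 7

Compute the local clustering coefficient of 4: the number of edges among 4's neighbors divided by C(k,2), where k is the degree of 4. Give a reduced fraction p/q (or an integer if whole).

1

4's neighbors: 8 and 11 (k = 2).
Possible neighbor pairs: C(2,2) = 1. Edges among them: 8–11 → e = 1.
Clustering(4) = 1/1.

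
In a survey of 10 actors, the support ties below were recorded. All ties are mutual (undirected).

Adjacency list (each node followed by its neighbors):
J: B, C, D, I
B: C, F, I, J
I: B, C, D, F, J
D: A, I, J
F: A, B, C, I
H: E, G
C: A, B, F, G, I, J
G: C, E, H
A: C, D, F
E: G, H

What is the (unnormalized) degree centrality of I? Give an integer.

I is directly tied to B, C, D, F, and J. That is 5 neighbors, so the degree of I is 5.

5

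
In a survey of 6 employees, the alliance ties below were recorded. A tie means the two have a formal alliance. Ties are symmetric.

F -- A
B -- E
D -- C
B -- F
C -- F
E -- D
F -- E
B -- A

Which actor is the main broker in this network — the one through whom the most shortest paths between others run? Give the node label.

F

Unnormalized betweenness of each node: A:0, B:5/6, C:5/6, D:1/2, E:13/6, F:11/3.
F has the largest value, 11/3, making it the main broker — the node through which the most shortest paths run.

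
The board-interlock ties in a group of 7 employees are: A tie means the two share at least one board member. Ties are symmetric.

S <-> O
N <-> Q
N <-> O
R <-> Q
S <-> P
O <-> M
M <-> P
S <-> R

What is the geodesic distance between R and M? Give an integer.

One shortest route is R – S – P – M, which uses 3 edges, and at distance 2 from R we only reach {N, O, P}, which does not include M. So d(R,M) = 3.

3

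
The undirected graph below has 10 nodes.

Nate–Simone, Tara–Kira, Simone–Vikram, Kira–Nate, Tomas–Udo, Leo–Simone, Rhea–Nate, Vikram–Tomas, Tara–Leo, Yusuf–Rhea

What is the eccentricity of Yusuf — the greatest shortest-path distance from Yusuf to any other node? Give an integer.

Distances from Yusuf: Kira:3, Leo:4, Nate:2, Rhea:1, Simone:3, Tara:4, Tomas:5, Udo:6, Vikram:4.
The largest is 6 (to Udo), so the eccentricity of Yusuf is 6.

6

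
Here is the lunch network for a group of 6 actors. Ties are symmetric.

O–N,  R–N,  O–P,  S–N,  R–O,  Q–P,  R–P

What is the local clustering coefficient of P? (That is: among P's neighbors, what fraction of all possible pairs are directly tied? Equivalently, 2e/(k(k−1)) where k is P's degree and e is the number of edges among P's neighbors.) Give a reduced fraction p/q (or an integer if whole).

P's neighbors: O, Q, and R (k = 3).
Possible neighbor pairs: C(3,2) = 3. Edges among them: O–R → e = 1.
Clustering(P) = 1/3.

1/3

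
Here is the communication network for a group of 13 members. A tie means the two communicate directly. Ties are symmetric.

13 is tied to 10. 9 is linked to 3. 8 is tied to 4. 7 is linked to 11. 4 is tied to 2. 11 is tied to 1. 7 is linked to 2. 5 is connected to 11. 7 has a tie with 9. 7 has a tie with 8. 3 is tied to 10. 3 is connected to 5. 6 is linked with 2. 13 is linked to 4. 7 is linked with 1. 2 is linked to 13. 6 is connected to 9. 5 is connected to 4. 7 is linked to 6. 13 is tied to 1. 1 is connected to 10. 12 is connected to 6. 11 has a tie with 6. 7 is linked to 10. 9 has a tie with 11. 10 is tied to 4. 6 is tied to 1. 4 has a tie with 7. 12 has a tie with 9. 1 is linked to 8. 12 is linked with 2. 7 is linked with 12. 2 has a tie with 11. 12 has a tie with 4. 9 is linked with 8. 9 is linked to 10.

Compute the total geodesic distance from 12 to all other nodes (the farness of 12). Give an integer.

Distances from 12: 1:2, 2:1, 3:2, 4:1, 5:2, 6:1, 7:1, 8:2, 9:1, 10:2, 11:2, 13:2.
Sum = 2 + 1 + 2 + 1 + 2 + 1 + 1 + 2 + 1 + 2 + 2 + 2 = 19.

19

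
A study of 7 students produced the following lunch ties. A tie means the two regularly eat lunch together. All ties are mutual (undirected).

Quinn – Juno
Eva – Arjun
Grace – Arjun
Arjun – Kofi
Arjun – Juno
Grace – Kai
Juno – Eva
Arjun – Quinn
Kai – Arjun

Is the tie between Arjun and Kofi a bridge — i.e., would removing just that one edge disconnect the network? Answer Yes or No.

Yes

Without the Arjun–Kofi edge there is no alternate route between Arjun and Kofi, so the network disconnects. It is a bridge.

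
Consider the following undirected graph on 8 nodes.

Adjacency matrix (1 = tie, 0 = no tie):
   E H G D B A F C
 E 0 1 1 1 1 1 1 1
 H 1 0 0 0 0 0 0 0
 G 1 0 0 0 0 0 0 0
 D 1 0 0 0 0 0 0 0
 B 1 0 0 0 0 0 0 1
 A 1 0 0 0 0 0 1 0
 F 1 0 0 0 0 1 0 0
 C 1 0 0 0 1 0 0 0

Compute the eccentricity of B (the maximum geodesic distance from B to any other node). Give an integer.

2

Distances from B: A:2, C:1, D:2, E:1, F:2, G:2, H:2.
The largest is 2 (to H, G, D, A, and F), so the eccentricity of B is 2.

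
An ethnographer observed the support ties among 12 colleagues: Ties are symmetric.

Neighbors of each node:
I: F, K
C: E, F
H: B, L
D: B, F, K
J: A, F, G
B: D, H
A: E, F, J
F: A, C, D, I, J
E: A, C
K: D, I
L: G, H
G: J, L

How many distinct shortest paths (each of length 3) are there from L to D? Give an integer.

1

The shortest distance is 3, and the only length-3 path is L–H–B–D. So there is exactly 1 shortest path.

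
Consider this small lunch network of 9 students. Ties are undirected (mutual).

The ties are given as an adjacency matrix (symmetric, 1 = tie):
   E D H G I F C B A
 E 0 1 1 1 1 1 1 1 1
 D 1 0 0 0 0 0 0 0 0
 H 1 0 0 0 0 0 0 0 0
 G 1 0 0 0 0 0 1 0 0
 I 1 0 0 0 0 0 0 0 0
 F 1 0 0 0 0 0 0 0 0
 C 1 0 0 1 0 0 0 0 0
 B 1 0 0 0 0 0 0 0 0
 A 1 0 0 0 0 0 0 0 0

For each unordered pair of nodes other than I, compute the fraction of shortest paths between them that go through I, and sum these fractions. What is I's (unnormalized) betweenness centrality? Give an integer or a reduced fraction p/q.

No shortest path between any pair of other nodes passes through I.
Summing the contributions gives betweenness(I) = 0.

0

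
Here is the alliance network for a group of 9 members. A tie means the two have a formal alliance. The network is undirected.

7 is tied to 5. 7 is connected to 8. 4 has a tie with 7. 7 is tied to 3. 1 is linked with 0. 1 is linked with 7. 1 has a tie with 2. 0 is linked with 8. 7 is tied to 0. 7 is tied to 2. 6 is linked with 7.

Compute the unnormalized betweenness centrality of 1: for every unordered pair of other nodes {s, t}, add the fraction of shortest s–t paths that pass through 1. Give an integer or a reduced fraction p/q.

Pairs whose geodesics pass through 1 — 0–2: 1/2.
All other pairs contribute 0.
Summing the contributions gives betweenness(1) = 1/2.

1/2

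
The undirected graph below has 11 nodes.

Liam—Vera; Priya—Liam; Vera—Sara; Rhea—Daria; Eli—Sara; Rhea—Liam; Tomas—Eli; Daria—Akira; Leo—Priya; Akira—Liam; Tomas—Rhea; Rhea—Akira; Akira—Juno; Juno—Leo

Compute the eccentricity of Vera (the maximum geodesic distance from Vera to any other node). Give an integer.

3

Distances from Vera: Akira:2, Daria:3, Eli:2, Juno:3, Leo:3, Liam:1, Priya:2, Rhea:2, Sara:1, Tomas:3.
The largest is 3 (to Tomas, Daria, Juno, and Leo), so the eccentricity of Vera is 3.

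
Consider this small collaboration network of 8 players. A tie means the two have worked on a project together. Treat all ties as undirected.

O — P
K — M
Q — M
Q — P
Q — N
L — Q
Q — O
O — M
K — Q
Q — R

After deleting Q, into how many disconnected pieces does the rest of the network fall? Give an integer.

Without Q, the remaining ties split the others into: {K, M, O, P}; {R}; {L}; {N}.
That's 4 separate components.

4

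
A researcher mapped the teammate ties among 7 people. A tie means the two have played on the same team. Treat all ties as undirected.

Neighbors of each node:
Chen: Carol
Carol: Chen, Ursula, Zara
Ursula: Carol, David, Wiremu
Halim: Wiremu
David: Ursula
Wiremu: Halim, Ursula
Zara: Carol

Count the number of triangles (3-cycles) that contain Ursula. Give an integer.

Ursula's neighbors are Carol, David, and Wiremu, but none of them are tied to each other, so no triangle contains Ursula.

0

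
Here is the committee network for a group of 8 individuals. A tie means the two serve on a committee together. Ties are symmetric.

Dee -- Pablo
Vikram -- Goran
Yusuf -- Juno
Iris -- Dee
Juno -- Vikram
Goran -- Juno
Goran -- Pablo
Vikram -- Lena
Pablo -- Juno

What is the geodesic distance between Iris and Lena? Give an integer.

One shortest route is Iris – Dee – Pablo – Goran – Vikram – Lena, which uses 5 edges, and at distance 4 from Iris we only reach {Vikram, Yusuf}, which does not include Lena. So d(Iris,Lena) = 5.

5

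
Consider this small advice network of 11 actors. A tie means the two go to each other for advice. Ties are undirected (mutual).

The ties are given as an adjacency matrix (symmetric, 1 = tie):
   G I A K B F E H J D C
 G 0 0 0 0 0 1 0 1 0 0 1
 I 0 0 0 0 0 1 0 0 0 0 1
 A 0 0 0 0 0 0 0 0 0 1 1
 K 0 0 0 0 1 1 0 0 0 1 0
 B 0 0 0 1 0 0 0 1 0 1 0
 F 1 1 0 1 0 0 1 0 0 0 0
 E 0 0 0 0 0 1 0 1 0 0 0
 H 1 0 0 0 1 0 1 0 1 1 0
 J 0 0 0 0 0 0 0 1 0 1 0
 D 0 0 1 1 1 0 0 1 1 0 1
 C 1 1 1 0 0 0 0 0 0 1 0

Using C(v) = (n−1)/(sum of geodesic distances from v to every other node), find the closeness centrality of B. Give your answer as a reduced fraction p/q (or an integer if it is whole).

Distances from B: A:2, C:2, D:1, E:2, F:2, G:2, H:1, I:3, J:2, K:1. Sum = 18.
n = 11, so closeness = 10/18 = 5/9.

5/9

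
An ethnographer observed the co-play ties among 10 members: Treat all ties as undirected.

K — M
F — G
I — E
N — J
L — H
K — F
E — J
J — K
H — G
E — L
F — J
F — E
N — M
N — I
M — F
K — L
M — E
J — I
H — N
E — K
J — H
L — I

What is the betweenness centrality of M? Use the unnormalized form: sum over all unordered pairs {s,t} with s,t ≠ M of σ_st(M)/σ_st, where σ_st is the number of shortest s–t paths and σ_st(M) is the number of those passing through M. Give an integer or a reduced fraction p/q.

Pairs whose geodesics pass through M — K–N: 1/2; N–E: 1/3; N–F: 1/2.
All other pairs contribute 0.
Summing the contributions gives betweenness(M) = 4/3.

4/3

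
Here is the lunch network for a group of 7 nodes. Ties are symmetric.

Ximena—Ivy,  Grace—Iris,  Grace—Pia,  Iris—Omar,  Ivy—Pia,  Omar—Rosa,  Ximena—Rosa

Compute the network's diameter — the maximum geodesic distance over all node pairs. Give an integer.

3

Eccentricity of each node (its greatest distance to any other): Grace:3, Iris:3, Ivy:3, Omar:3, Pia:3, Rosa:3, Ximena:3.
The maximum eccentricity is 3, realized for instance by the pair Pia–Omar via Pia – Grace – Iris – Omar. So the diameter is 3.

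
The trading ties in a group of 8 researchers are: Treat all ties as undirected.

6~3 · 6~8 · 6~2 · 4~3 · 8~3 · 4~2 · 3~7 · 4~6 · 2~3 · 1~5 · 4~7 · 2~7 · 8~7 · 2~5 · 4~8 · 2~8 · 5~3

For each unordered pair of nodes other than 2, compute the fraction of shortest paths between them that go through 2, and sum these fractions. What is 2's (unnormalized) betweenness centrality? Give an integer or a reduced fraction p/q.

17/4

Pairs whose geodesics pass through 2 — 6–7: 1/4; 6–1: 1/2; 6–5: 1/2; 4–1: 1/2; 4–5: 1/2; 8–1: 1/2; 8–5: 1/2; 7–1: 1/2; 7–5: 1/2.
All other pairs contribute 0.
Summing the contributions gives betweenness(2) = 17/4.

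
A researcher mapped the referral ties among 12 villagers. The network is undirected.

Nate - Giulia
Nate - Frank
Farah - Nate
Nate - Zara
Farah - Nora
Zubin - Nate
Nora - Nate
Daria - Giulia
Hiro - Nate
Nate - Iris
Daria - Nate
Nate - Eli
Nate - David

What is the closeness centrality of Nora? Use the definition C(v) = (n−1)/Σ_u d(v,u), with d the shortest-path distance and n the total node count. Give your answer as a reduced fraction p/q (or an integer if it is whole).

11/20

Distances from Nora: Daria:2, David:2, Eli:2, Farah:1, Frank:2, Giulia:2, Hiro:2, Iris:2, Nate:1, Zara:2, Zubin:2. Sum = 20.
n = 12, so closeness = 11/20.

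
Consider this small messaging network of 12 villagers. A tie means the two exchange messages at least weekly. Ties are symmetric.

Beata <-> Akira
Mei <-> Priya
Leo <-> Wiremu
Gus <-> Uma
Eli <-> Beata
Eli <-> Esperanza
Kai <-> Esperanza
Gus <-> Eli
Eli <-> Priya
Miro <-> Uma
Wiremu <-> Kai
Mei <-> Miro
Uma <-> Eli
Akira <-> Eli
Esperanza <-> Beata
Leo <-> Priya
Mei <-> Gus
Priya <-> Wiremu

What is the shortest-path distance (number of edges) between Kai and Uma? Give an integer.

One shortest route is Kai – Esperanza – Eli – Uma, which uses 3 edges, and at distance 2 from Kai we only reach {Beata, Eli, Leo, Priya}, which does not include Uma. So d(Kai,Uma) = 3.

3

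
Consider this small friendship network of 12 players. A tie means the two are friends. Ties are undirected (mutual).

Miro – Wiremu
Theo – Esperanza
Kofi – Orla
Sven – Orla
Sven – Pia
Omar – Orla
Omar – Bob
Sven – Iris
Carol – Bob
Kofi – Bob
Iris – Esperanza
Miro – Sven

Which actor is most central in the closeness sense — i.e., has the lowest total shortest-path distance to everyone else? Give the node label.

Farness (sum of distances to all others) for each node — Bob:36, Carol:46, Esperanza:36, Iris:28, Kofi:30, Miro:30, Omar:30, Orla:24, Pia:32, Sven:22, Theo:46, Wiremu:40.
The smallest farness is 22, for Sven, so Sven has the highest closeness.

Sven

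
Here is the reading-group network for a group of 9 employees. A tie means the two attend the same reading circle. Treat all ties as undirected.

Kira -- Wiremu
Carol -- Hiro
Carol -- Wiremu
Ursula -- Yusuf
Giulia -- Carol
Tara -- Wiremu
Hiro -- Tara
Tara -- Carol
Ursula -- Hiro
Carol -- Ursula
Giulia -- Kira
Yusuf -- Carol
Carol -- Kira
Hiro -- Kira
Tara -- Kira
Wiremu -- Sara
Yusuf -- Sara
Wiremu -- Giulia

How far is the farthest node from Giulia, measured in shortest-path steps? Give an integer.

Distances from Giulia: Carol:1, Hiro:2, Kira:1, Sara:2, Tara:2, Ursula:2, Wiremu:1, Yusuf:2.
The largest is 2 (to Tara, Hiro, Sara, Yusuf, and Ursula), so the eccentricity of Giulia is 2.

2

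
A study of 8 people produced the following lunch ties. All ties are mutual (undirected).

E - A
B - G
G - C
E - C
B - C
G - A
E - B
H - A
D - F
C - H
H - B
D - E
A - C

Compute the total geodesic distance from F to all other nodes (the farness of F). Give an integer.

20

Distances from F: A:3, B:3, C:3, D:1, E:2, G:4, H:4.
Sum = 3 + 3 + 3 + 1 + 2 + 4 + 4 = 20.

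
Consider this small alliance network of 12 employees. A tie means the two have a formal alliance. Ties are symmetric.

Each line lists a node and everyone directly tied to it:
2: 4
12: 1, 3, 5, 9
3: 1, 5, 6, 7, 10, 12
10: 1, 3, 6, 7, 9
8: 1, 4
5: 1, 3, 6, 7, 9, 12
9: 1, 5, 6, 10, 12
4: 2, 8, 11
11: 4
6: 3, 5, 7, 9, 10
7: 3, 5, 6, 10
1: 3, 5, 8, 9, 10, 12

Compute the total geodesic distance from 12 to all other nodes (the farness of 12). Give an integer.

23

Distances from 12: 1:1, 2:4, 3:1, 4:3, 5:1, 6:2, 7:2, 8:2, 9:1, 10:2, 11:4.
Sum = 1 + 4 + 1 + 3 + 1 + 2 + 2 + 2 + 1 + 2 + 4 = 23.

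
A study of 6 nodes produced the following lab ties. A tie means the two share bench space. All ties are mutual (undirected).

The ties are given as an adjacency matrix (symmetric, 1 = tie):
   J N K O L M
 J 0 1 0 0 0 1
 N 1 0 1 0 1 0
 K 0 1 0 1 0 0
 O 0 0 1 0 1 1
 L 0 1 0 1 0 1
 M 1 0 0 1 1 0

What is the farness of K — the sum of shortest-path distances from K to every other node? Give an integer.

8

Distances from K: J:2, L:2, M:2, N:1, O:1.
Sum = 2 + 2 + 2 + 1 + 1 = 8.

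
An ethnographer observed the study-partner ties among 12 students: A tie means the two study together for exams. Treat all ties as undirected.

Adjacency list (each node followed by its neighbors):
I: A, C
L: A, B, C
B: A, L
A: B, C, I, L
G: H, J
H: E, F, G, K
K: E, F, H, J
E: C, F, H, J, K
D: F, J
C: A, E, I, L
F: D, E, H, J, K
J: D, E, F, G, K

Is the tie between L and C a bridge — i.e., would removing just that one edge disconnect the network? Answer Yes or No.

No

Even without that edge, L still reaches C via L – A – C, so the network stays connected. Not a bridge.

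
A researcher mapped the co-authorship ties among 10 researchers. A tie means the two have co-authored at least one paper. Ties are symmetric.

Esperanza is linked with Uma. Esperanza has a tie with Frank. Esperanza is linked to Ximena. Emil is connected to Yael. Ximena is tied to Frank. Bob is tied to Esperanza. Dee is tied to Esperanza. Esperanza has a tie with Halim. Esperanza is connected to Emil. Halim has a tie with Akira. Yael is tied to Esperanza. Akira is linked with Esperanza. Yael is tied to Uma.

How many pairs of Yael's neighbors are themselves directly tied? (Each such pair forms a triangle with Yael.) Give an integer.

2

Yael's neighbors: Emil, Esperanza, and Uma.
Neighbor pairs that are themselves tied: Yael–Emil–Esperanza; Yael–Esperanza–Uma. Each forms one triangle with Yael, for 2 in total.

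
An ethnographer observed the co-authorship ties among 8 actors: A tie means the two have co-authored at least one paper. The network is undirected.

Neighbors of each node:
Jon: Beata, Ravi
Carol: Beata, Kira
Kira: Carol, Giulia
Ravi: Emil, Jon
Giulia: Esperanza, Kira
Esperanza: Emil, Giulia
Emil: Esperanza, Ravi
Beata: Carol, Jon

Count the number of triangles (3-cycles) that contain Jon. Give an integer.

Jon's neighbors are Beata and Ravi, but none of them are tied to each other, so no triangle contains Jon.

0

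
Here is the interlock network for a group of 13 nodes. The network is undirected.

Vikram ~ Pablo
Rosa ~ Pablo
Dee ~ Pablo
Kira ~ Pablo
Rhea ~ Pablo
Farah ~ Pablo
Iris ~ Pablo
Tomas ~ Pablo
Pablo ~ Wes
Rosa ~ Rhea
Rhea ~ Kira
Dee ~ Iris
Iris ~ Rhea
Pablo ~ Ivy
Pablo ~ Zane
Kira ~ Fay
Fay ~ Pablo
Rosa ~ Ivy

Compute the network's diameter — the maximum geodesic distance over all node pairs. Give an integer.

Eccentricity of each node (its greatest distance to any other): Dee:2, Farah:2, Fay:2, Iris:2, Ivy:2, Kira:2, Pablo:1, Rhea:2, Rosa:2, Tomas:2, Vikram:2, Wes:2, Zane:2.
The maximum eccentricity is 2, realized for instance by the pair Rhea–Dee via Rhea – Pablo – Dee. So the diameter is 2.

2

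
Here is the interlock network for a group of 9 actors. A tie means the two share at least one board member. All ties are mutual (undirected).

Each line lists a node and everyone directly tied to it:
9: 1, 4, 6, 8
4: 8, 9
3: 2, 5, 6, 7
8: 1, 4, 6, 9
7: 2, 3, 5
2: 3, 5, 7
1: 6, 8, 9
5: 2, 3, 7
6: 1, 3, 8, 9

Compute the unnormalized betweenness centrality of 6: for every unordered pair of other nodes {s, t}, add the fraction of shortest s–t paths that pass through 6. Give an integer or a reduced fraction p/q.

Pairs whose geodesics pass through 6 — 8–7: 1; 8–3: 1; 8–2: 1; 8–5: 1; 4–7: 2/2; 4–3: 2/2; 4–2: 2/2; 4–5: 2/2; 9–7: 1; 9–3: 1; 9–2: 1; 9–5: 1; 1–7: 1; 1–3: 1 … (+2 more pairs).
All other pairs contribute 0.
Summing the contributions gives betweenness(6) = 16.

16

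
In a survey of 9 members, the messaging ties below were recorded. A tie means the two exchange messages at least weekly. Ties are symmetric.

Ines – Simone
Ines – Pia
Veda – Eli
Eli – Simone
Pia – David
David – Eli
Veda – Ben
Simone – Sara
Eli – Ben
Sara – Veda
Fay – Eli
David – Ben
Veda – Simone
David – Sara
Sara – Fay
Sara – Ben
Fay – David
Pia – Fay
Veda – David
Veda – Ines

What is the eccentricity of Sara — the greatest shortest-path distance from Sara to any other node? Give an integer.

Distances from Sara: Ben:1, David:1, Eli:2, Fay:1, Ines:2, Pia:2, Simone:1, Veda:1.
The largest is 2 (to Eli, Pia, and Ines), so the eccentricity of Sara is 2.

2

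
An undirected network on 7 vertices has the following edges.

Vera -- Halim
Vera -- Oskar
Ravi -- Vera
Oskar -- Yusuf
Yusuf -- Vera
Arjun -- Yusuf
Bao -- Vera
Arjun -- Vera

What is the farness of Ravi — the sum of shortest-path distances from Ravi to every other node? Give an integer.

11

Distances from Ravi: Arjun:2, Bao:2, Halim:2, Oskar:2, Vera:1, Yusuf:2.
Sum = 2 + 2 + 2 + 2 + 1 + 2 = 11.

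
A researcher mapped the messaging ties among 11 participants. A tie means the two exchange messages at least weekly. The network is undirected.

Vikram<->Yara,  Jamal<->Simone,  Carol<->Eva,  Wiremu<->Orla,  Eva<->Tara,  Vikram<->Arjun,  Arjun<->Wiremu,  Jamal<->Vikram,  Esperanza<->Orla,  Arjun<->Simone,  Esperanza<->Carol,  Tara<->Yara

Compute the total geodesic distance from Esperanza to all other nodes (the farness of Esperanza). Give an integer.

Distances from Esperanza: Arjun:3, Carol:1, Eva:2, Jamal:5, Orla:1, Simone:4, Tara:3, Vikram:4, Wiremu:2, Yara:4.
Sum = 3 + 1 + 2 + 5 + 1 + 4 + 3 + 4 + 2 + 4 = 29.

29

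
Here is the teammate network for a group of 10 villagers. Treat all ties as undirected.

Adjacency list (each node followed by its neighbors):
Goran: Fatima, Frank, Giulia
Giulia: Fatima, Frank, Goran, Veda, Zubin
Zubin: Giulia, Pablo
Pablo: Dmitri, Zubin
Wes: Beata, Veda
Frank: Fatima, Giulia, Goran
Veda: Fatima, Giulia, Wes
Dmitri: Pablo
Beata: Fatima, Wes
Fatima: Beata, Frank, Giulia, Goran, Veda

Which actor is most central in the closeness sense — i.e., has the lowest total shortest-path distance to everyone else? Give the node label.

Farness (sum of distances to all others) for each node — Beata:22, Dmitri:32, Fatima:16, Frank:19, Giulia:14, Goran:19, Pablo:24, Veda:18, Wes:24, Zubin:18.
The smallest farness is 14, for Giulia, so Giulia has the highest closeness.

Giulia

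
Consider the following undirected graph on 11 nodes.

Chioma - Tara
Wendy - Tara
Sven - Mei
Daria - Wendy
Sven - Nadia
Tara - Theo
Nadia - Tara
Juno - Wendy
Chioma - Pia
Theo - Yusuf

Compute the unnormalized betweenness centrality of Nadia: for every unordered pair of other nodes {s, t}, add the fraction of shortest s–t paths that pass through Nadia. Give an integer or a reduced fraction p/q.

Pairs whose geodesics pass through Nadia — Pia–Sven: 1; Pia–Mei: 1; Tara–Sven: 1; Tara–Mei: 1; Juno–Sven: 1; Juno–Mei: 1; Theo–Sven: 1; Theo–Mei: 1; Wendy–Sven: 1; Wendy–Mei: 1; Chioma–Sven: 1; Chioma–Mei: 1; Sven–Daria: 1; Sven–Yusuf: 1 … (+2 more pairs).
All other pairs contribute 0.
Summing the contributions gives betweenness(Nadia) = 16.

16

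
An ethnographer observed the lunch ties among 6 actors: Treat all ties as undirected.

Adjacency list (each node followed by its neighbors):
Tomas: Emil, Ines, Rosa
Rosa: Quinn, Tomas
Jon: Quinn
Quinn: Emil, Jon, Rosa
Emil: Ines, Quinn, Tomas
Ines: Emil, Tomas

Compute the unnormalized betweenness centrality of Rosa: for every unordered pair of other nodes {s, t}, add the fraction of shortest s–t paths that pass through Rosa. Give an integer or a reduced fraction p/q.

1

Pairs whose geodesics pass through Rosa — Quinn–Tomas: 1/2; Jon–Tomas: 1/2.
All other pairs contribute 0.
Summing the contributions gives betweenness(Rosa) = 1.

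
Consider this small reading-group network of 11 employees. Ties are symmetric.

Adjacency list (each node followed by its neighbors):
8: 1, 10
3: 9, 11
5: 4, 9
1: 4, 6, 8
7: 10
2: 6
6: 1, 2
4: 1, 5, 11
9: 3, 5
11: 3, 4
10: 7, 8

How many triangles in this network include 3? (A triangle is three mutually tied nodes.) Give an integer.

3's neighbors are 9 and 11, but none of them are tied to each other, so no triangle contains 3.

0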